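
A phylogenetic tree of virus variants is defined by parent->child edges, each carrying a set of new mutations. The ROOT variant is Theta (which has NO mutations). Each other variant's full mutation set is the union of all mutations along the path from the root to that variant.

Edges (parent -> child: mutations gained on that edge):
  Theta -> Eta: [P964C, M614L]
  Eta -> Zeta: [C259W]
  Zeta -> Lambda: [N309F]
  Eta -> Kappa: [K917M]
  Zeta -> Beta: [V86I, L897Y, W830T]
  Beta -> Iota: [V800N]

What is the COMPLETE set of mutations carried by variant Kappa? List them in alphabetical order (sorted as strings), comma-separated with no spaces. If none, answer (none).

At Theta: gained [] -> total []
At Eta: gained ['P964C', 'M614L'] -> total ['M614L', 'P964C']
At Kappa: gained ['K917M'] -> total ['K917M', 'M614L', 'P964C']

Answer: K917M,M614L,P964C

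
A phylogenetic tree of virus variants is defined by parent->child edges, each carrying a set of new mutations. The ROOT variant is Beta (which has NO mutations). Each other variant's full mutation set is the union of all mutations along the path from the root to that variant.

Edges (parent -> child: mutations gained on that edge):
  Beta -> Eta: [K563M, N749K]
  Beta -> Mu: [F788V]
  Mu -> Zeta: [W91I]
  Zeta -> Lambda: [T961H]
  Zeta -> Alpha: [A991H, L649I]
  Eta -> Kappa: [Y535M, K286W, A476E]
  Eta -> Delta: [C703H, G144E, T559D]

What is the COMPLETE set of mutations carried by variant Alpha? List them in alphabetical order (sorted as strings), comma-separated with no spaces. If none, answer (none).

At Beta: gained [] -> total []
At Mu: gained ['F788V'] -> total ['F788V']
At Zeta: gained ['W91I'] -> total ['F788V', 'W91I']
At Alpha: gained ['A991H', 'L649I'] -> total ['A991H', 'F788V', 'L649I', 'W91I']

Answer: A991H,F788V,L649I,W91I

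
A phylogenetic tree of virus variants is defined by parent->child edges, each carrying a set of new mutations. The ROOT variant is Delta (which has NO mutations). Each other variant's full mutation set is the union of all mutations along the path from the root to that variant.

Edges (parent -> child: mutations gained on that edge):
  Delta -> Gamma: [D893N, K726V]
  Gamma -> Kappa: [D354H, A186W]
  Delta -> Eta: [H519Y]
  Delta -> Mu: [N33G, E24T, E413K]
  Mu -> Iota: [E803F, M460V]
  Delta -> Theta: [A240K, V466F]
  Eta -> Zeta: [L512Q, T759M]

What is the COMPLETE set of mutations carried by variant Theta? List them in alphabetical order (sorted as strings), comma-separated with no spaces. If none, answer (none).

Answer: A240K,V466F

Derivation:
At Delta: gained [] -> total []
At Theta: gained ['A240K', 'V466F'] -> total ['A240K', 'V466F']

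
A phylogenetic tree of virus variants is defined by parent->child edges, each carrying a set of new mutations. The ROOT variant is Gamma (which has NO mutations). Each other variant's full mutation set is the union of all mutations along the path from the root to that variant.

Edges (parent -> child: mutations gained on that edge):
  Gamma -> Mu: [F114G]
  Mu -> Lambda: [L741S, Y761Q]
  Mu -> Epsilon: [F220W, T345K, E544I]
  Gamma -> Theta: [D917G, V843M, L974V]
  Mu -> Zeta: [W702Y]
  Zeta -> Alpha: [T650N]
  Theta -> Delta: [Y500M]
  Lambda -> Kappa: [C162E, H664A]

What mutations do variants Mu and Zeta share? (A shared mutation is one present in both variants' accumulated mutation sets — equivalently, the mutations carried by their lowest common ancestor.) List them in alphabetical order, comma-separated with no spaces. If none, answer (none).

Answer: F114G

Derivation:
Accumulating mutations along path to Mu:
  At Gamma: gained [] -> total []
  At Mu: gained ['F114G'] -> total ['F114G']
Mutations(Mu) = ['F114G']
Accumulating mutations along path to Zeta:
  At Gamma: gained [] -> total []
  At Mu: gained ['F114G'] -> total ['F114G']
  At Zeta: gained ['W702Y'] -> total ['F114G', 'W702Y']
Mutations(Zeta) = ['F114G', 'W702Y']
Intersection: ['F114G'] ∩ ['F114G', 'W702Y'] = ['F114G']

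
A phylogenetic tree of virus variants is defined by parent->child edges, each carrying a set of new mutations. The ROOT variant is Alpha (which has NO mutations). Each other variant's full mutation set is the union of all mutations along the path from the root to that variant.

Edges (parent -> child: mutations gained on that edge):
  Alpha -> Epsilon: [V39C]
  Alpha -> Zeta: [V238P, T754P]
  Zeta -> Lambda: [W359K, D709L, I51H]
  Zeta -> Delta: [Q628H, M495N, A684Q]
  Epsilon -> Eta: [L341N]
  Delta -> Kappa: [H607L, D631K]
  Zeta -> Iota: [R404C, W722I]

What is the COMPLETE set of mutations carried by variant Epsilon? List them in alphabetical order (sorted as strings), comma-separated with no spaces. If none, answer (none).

Answer: V39C

Derivation:
At Alpha: gained [] -> total []
At Epsilon: gained ['V39C'] -> total ['V39C']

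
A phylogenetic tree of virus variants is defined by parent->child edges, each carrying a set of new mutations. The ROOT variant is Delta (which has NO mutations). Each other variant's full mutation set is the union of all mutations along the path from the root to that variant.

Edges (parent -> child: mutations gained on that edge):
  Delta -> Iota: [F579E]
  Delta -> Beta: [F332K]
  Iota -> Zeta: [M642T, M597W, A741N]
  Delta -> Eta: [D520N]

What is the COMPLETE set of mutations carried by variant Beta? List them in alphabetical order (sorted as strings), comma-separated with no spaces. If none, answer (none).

Answer: F332K

Derivation:
At Delta: gained [] -> total []
At Beta: gained ['F332K'] -> total ['F332K']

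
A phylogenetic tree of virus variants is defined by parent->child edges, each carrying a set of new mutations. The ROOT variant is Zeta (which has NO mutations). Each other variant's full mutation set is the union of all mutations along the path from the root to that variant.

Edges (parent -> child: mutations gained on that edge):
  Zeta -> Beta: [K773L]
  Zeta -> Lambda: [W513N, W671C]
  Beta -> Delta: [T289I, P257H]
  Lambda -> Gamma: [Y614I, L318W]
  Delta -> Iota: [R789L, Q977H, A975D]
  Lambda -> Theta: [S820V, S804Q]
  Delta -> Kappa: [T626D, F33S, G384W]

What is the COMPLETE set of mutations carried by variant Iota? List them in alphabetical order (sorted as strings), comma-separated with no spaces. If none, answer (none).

At Zeta: gained [] -> total []
At Beta: gained ['K773L'] -> total ['K773L']
At Delta: gained ['T289I', 'P257H'] -> total ['K773L', 'P257H', 'T289I']
At Iota: gained ['R789L', 'Q977H', 'A975D'] -> total ['A975D', 'K773L', 'P257H', 'Q977H', 'R789L', 'T289I']

Answer: A975D,K773L,P257H,Q977H,R789L,T289I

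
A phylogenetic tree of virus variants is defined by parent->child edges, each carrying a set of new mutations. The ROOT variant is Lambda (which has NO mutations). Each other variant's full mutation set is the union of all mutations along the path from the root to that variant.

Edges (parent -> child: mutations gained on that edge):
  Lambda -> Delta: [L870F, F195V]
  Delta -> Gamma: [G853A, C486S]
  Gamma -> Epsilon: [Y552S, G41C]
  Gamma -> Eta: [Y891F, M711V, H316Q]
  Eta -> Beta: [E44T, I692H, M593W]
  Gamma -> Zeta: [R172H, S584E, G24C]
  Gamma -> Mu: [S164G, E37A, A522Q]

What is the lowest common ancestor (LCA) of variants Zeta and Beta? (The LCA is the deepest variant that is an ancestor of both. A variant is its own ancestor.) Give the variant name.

Answer: Gamma

Derivation:
Path from root to Zeta: Lambda -> Delta -> Gamma -> Zeta
  ancestors of Zeta: {Lambda, Delta, Gamma, Zeta}
Path from root to Beta: Lambda -> Delta -> Gamma -> Eta -> Beta
  ancestors of Beta: {Lambda, Delta, Gamma, Eta, Beta}
Common ancestors: {Lambda, Delta, Gamma}
Walk up from Beta: Beta (not in ancestors of Zeta), Eta (not in ancestors of Zeta), Gamma (in ancestors of Zeta), Delta (in ancestors of Zeta), Lambda (in ancestors of Zeta)
Deepest common ancestor (LCA) = Gamma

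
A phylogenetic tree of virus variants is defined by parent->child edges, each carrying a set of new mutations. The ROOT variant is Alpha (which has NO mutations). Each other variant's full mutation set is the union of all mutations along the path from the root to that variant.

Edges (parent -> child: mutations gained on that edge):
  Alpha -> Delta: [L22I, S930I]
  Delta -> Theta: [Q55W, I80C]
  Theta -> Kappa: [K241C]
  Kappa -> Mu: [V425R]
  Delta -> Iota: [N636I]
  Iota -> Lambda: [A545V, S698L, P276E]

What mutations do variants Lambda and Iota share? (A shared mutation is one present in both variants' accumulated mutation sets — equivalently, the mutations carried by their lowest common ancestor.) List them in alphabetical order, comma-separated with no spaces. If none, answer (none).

Answer: L22I,N636I,S930I

Derivation:
Accumulating mutations along path to Lambda:
  At Alpha: gained [] -> total []
  At Delta: gained ['L22I', 'S930I'] -> total ['L22I', 'S930I']
  At Iota: gained ['N636I'] -> total ['L22I', 'N636I', 'S930I']
  At Lambda: gained ['A545V', 'S698L', 'P276E'] -> total ['A545V', 'L22I', 'N636I', 'P276E', 'S698L', 'S930I']
Mutations(Lambda) = ['A545V', 'L22I', 'N636I', 'P276E', 'S698L', 'S930I']
Accumulating mutations along path to Iota:
  At Alpha: gained [] -> total []
  At Delta: gained ['L22I', 'S930I'] -> total ['L22I', 'S930I']
  At Iota: gained ['N636I'] -> total ['L22I', 'N636I', 'S930I']
Mutations(Iota) = ['L22I', 'N636I', 'S930I']
Intersection: ['A545V', 'L22I', 'N636I', 'P276E', 'S698L', 'S930I'] ∩ ['L22I', 'N636I', 'S930I'] = ['L22I', 'N636I', 'S930I']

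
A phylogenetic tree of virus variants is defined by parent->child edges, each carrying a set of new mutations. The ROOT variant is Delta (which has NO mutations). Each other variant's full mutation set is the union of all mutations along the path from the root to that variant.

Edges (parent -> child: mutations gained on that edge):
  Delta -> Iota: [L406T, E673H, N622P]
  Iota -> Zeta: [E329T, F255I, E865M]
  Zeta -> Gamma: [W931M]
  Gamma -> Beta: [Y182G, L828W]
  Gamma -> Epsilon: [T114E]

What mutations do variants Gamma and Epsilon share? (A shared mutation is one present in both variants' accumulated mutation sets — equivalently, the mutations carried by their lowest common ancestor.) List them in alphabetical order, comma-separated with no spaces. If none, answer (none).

Accumulating mutations along path to Gamma:
  At Delta: gained [] -> total []
  At Iota: gained ['L406T', 'E673H', 'N622P'] -> total ['E673H', 'L406T', 'N622P']
  At Zeta: gained ['E329T', 'F255I', 'E865M'] -> total ['E329T', 'E673H', 'E865M', 'F255I', 'L406T', 'N622P']
  At Gamma: gained ['W931M'] -> total ['E329T', 'E673H', 'E865M', 'F255I', 'L406T', 'N622P', 'W931M']
Mutations(Gamma) = ['E329T', 'E673H', 'E865M', 'F255I', 'L406T', 'N622P', 'W931M']
Accumulating mutations along path to Epsilon:
  At Delta: gained [] -> total []
  At Iota: gained ['L406T', 'E673H', 'N622P'] -> total ['E673H', 'L406T', 'N622P']
  At Zeta: gained ['E329T', 'F255I', 'E865M'] -> total ['E329T', 'E673H', 'E865M', 'F255I', 'L406T', 'N622P']
  At Gamma: gained ['W931M'] -> total ['E329T', 'E673H', 'E865M', 'F255I', 'L406T', 'N622P', 'W931M']
  At Epsilon: gained ['T114E'] -> total ['E329T', 'E673H', 'E865M', 'F255I', 'L406T', 'N622P', 'T114E', 'W931M']
Mutations(Epsilon) = ['E329T', 'E673H', 'E865M', 'F255I', 'L406T', 'N622P', 'T114E', 'W931M']
Intersection: ['E329T', 'E673H', 'E865M', 'F255I', 'L406T', 'N622P', 'W931M'] ∩ ['E329T', 'E673H', 'E865M', 'F255I', 'L406T', 'N622P', 'T114E', 'W931M'] = ['E329T', 'E673H', 'E865M', 'F255I', 'L406T', 'N622P', 'W931M']

Answer: E329T,E673H,E865M,F255I,L406T,N622P,W931M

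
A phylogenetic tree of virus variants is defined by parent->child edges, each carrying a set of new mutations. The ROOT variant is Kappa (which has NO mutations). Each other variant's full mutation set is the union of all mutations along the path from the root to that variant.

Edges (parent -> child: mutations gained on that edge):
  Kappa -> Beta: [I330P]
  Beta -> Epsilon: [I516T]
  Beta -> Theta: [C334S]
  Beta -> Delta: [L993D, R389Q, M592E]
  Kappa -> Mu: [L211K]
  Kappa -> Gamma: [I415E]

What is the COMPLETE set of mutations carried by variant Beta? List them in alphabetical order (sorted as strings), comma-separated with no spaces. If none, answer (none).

Answer: I330P

Derivation:
At Kappa: gained [] -> total []
At Beta: gained ['I330P'] -> total ['I330P']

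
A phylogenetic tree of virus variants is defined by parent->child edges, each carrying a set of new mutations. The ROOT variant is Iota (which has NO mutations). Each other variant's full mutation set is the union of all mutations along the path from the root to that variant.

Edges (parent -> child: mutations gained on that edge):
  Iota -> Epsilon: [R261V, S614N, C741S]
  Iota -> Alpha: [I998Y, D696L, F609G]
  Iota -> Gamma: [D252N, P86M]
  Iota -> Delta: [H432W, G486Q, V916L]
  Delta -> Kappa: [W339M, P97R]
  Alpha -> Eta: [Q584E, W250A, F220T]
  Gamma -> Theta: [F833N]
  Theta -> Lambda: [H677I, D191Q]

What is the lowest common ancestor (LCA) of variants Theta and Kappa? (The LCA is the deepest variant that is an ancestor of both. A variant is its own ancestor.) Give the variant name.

Answer: Iota

Derivation:
Path from root to Theta: Iota -> Gamma -> Theta
  ancestors of Theta: {Iota, Gamma, Theta}
Path from root to Kappa: Iota -> Delta -> Kappa
  ancestors of Kappa: {Iota, Delta, Kappa}
Common ancestors: {Iota}
Walk up from Kappa: Kappa (not in ancestors of Theta), Delta (not in ancestors of Theta), Iota (in ancestors of Theta)
Deepest common ancestor (LCA) = Iota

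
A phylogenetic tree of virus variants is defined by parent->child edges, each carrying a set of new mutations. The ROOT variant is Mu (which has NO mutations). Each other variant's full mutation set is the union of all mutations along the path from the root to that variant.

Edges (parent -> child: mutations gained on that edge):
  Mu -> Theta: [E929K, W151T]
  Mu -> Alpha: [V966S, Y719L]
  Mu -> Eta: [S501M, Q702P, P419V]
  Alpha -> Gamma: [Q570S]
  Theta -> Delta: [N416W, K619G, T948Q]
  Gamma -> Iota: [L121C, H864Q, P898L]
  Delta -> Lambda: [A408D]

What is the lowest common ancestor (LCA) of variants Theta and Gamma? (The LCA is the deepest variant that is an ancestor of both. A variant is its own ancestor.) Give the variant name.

Path from root to Theta: Mu -> Theta
  ancestors of Theta: {Mu, Theta}
Path from root to Gamma: Mu -> Alpha -> Gamma
  ancestors of Gamma: {Mu, Alpha, Gamma}
Common ancestors: {Mu}
Walk up from Gamma: Gamma (not in ancestors of Theta), Alpha (not in ancestors of Theta), Mu (in ancestors of Theta)
Deepest common ancestor (LCA) = Mu

Answer: Mu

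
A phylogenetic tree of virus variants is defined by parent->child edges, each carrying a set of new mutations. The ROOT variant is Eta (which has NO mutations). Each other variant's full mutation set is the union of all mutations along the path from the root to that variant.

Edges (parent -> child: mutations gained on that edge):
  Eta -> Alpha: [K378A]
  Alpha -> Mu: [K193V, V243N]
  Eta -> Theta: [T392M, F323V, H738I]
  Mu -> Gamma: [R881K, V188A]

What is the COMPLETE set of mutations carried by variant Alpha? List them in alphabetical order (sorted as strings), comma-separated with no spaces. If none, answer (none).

Answer: K378A

Derivation:
At Eta: gained [] -> total []
At Alpha: gained ['K378A'] -> total ['K378A']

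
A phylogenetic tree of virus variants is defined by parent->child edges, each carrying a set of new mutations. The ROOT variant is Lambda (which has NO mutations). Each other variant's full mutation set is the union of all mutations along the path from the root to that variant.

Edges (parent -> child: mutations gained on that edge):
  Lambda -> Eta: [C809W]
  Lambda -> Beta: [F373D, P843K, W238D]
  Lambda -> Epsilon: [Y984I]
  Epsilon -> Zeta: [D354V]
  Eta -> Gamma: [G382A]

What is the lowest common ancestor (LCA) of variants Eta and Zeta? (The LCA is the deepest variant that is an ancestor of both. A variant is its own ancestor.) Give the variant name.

Answer: Lambda

Derivation:
Path from root to Eta: Lambda -> Eta
  ancestors of Eta: {Lambda, Eta}
Path from root to Zeta: Lambda -> Epsilon -> Zeta
  ancestors of Zeta: {Lambda, Epsilon, Zeta}
Common ancestors: {Lambda}
Walk up from Zeta: Zeta (not in ancestors of Eta), Epsilon (not in ancestors of Eta), Lambda (in ancestors of Eta)
Deepest common ancestor (LCA) = Lambda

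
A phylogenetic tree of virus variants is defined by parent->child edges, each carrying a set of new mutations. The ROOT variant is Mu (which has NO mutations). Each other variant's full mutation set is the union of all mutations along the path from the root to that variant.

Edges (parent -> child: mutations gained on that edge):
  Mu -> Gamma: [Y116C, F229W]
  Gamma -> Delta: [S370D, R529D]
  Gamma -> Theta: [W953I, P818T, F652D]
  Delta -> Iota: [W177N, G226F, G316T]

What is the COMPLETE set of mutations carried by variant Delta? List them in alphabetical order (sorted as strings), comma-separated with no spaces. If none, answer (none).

Answer: F229W,R529D,S370D,Y116C

Derivation:
At Mu: gained [] -> total []
At Gamma: gained ['Y116C', 'F229W'] -> total ['F229W', 'Y116C']
At Delta: gained ['S370D', 'R529D'] -> total ['F229W', 'R529D', 'S370D', 'Y116C']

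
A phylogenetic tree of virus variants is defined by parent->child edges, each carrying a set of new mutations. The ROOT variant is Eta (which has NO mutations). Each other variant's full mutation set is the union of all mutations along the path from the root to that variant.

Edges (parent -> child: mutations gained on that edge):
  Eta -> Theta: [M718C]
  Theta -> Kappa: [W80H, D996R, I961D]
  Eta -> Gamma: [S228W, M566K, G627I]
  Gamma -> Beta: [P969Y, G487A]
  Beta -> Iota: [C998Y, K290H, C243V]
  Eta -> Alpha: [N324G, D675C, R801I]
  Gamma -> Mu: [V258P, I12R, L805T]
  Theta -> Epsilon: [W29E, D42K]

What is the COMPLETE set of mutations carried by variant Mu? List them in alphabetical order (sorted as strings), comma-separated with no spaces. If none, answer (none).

At Eta: gained [] -> total []
At Gamma: gained ['S228W', 'M566K', 'G627I'] -> total ['G627I', 'M566K', 'S228W']
At Mu: gained ['V258P', 'I12R', 'L805T'] -> total ['G627I', 'I12R', 'L805T', 'M566K', 'S228W', 'V258P']

Answer: G627I,I12R,L805T,M566K,S228W,V258P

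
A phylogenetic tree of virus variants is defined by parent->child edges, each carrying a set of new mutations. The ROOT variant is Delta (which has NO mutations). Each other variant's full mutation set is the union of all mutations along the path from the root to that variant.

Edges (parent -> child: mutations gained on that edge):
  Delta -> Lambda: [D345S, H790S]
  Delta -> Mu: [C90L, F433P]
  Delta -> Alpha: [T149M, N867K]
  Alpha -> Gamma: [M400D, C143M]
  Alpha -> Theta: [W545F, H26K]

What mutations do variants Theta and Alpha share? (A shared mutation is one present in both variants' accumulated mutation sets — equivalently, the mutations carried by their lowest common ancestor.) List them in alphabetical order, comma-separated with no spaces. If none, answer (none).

Accumulating mutations along path to Theta:
  At Delta: gained [] -> total []
  At Alpha: gained ['T149M', 'N867K'] -> total ['N867K', 'T149M']
  At Theta: gained ['W545F', 'H26K'] -> total ['H26K', 'N867K', 'T149M', 'W545F']
Mutations(Theta) = ['H26K', 'N867K', 'T149M', 'W545F']
Accumulating mutations along path to Alpha:
  At Delta: gained [] -> total []
  At Alpha: gained ['T149M', 'N867K'] -> total ['N867K', 'T149M']
Mutations(Alpha) = ['N867K', 'T149M']
Intersection: ['H26K', 'N867K', 'T149M', 'W545F'] ∩ ['N867K', 'T149M'] = ['N867K', 'T149M']

Answer: N867K,T149M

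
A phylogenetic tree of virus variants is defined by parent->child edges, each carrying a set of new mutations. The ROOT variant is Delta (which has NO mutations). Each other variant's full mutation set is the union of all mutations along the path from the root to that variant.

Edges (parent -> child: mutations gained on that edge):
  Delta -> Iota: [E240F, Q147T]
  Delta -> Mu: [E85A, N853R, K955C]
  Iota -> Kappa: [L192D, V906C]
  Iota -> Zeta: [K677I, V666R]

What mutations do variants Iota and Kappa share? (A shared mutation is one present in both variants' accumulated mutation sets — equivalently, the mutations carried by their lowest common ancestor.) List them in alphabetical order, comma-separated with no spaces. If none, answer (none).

Answer: E240F,Q147T

Derivation:
Accumulating mutations along path to Iota:
  At Delta: gained [] -> total []
  At Iota: gained ['E240F', 'Q147T'] -> total ['E240F', 'Q147T']
Mutations(Iota) = ['E240F', 'Q147T']
Accumulating mutations along path to Kappa:
  At Delta: gained [] -> total []
  At Iota: gained ['E240F', 'Q147T'] -> total ['E240F', 'Q147T']
  At Kappa: gained ['L192D', 'V906C'] -> total ['E240F', 'L192D', 'Q147T', 'V906C']
Mutations(Kappa) = ['E240F', 'L192D', 'Q147T', 'V906C']
Intersection: ['E240F', 'Q147T'] ∩ ['E240F', 'L192D', 'Q147T', 'V906C'] = ['E240F', 'Q147T']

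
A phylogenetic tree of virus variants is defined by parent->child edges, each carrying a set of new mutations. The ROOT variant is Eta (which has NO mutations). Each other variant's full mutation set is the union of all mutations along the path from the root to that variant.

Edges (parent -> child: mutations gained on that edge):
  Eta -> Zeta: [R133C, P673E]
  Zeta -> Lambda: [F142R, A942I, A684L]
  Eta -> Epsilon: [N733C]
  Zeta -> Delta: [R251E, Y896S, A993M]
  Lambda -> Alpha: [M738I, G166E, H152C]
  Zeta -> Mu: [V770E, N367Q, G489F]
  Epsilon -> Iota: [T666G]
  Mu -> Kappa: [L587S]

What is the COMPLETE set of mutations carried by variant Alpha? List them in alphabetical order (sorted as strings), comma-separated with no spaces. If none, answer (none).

At Eta: gained [] -> total []
At Zeta: gained ['R133C', 'P673E'] -> total ['P673E', 'R133C']
At Lambda: gained ['F142R', 'A942I', 'A684L'] -> total ['A684L', 'A942I', 'F142R', 'P673E', 'R133C']
At Alpha: gained ['M738I', 'G166E', 'H152C'] -> total ['A684L', 'A942I', 'F142R', 'G166E', 'H152C', 'M738I', 'P673E', 'R133C']

Answer: A684L,A942I,F142R,G166E,H152C,M738I,P673E,R133C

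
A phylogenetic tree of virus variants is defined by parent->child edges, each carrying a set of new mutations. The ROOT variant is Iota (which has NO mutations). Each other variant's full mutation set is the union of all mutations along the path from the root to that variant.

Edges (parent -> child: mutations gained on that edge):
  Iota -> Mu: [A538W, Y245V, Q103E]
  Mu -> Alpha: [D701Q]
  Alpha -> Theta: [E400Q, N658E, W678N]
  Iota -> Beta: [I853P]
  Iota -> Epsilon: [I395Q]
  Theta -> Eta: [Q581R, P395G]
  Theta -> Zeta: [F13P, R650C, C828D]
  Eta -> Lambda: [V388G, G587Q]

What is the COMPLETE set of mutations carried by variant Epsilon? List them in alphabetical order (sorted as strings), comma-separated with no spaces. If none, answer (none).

At Iota: gained [] -> total []
At Epsilon: gained ['I395Q'] -> total ['I395Q']

Answer: I395Q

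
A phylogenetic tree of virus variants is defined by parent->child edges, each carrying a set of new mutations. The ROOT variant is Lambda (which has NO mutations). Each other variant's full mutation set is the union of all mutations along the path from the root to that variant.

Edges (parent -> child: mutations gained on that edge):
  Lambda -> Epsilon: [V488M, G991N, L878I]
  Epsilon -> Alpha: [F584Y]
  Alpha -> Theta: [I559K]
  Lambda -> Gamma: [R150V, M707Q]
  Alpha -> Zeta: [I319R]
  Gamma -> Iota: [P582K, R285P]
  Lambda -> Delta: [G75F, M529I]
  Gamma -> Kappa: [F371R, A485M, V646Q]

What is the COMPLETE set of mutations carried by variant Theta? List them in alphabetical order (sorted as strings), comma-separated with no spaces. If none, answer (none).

Answer: F584Y,G991N,I559K,L878I,V488M

Derivation:
At Lambda: gained [] -> total []
At Epsilon: gained ['V488M', 'G991N', 'L878I'] -> total ['G991N', 'L878I', 'V488M']
At Alpha: gained ['F584Y'] -> total ['F584Y', 'G991N', 'L878I', 'V488M']
At Theta: gained ['I559K'] -> total ['F584Y', 'G991N', 'I559K', 'L878I', 'V488M']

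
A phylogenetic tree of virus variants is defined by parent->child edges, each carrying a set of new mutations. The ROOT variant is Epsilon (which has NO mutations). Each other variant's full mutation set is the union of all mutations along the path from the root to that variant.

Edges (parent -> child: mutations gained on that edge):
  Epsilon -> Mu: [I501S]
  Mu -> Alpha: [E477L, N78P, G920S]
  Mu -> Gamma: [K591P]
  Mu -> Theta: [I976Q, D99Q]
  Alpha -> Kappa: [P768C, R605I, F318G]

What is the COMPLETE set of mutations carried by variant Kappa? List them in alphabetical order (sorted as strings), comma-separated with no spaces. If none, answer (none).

Answer: E477L,F318G,G920S,I501S,N78P,P768C,R605I

Derivation:
At Epsilon: gained [] -> total []
At Mu: gained ['I501S'] -> total ['I501S']
At Alpha: gained ['E477L', 'N78P', 'G920S'] -> total ['E477L', 'G920S', 'I501S', 'N78P']
At Kappa: gained ['P768C', 'R605I', 'F318G'] -> total ['E477L', 'F318G', 'G920S', 'I501S', 'N78P', 'P768C', 'R605I']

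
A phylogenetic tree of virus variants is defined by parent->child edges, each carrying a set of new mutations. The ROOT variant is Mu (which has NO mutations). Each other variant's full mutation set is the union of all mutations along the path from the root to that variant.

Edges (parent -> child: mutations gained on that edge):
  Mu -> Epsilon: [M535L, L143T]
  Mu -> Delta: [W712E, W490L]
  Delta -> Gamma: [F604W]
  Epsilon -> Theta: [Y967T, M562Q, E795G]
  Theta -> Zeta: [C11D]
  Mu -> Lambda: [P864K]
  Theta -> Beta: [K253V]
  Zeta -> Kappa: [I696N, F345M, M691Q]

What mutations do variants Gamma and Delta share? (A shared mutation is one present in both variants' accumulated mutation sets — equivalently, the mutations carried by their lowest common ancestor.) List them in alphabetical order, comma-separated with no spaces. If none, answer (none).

Accumulating mutations along path to Gamma:
  At Mu: gained [] -> total []
  At Delta: gained ['W712E', 'W490L'] -> total ['W490L', 'W712E']
  At Gamma: gained ['F604W'] -> total ['F604W', 'W490L', 'W712E']
Mutations(Gamma) = ['F604W', 'W490L', 'W712E']
Accumulating mutations along path to Delta:
  At Mu: gained [] -> total []
  At Delta: gained ['W712E', 'W490L'] -> total ['W490L', 'W712E']
Mutations(Delta) = ['W490L', 'W712E']
Intersection: ['F604W', 'W490L', 'W712E'] ∩ ['W490L', 'W712E'] = ['W490L', 'W712E']

Answer: W490L,W712E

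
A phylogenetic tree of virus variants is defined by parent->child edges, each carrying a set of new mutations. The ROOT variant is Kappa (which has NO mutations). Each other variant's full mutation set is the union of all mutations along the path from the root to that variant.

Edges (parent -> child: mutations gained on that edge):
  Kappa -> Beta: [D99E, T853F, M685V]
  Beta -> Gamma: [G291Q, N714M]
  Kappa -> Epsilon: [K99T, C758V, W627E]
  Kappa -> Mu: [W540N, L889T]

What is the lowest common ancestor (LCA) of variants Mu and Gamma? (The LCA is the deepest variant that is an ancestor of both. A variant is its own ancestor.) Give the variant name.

Path from root to Mu: Kappa -> Mu
  ancestors of Mu: {Kappa, Mu}
Path from root to Gamma: Kappa -> Beta -> Gamma
  ancestors of Gamma: {Kappa, Beta, Gamma}
Common ancestors: {Kappa}
Walk up from Gamma: Gamma (not in ancestors of Mu), Beta (not in ancestors of Mu), Kappa (in ancestors of Mu)
Deepest common ancestor (LCA) = Kappa

Answer: Kappa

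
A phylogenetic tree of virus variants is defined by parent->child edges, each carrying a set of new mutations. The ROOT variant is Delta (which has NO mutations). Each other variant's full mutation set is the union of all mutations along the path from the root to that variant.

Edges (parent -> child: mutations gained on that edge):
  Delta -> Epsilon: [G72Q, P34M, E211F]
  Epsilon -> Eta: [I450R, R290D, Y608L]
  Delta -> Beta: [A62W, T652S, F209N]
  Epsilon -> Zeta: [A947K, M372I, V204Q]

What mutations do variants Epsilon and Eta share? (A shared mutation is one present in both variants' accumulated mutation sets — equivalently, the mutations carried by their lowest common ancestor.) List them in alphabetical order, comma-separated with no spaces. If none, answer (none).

Accumulating mutations along path to Epsilon:
  At Delta: gained [] -> total []
  At Epsilon: gained ['G72Q', 'P34M', 'E211F'] -> total ['E211F', 'G72Q', 'P34M']
Mutations(Epsilon) = ['E211F', 'G72Q', 'P34M']
Accumulating mutations along path to Eta:
  At Delta: gained [] -> total []
  At Epsilon: gained ['G72Q', 'P34M', 'E211F'] -> total ['E211F', 'G72Q', 'P34M']
  At Eta: gained ['I450R', 'R290D', 'Y608L'] -> total ['E211F', 'G72Q', 'I450R', 'P34M', 'R290D', 'Y608L']
Mutations(Eta) = ['E211F', 'G72Q', 'I450R', 'P34M', 'R290D', 'Y608L']
Intersection: ['E211F', 'G72Q', 'P34M'] ∩ ['E211F', 'G72Q', 'I450R', 'P34M', 'R290D', 'Y608L'] = ['E211F', 'G72Q', 'P34M']

Answer: E211F,G72Q,P34M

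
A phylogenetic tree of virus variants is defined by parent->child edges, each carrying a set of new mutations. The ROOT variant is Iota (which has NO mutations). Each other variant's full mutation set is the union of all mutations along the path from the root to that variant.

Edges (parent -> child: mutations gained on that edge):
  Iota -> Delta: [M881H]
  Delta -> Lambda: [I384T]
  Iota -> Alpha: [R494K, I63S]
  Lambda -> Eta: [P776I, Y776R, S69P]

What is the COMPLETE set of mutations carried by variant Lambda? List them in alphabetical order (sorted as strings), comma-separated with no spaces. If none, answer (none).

Answer: I384T,M881H

Derivation:
At Iota: gained [] -> total []
At Delta: gained ['M881H'] -> total ['M881H']
At Lambda: gained ['I384T'] -> total ['I384T', 'M881H']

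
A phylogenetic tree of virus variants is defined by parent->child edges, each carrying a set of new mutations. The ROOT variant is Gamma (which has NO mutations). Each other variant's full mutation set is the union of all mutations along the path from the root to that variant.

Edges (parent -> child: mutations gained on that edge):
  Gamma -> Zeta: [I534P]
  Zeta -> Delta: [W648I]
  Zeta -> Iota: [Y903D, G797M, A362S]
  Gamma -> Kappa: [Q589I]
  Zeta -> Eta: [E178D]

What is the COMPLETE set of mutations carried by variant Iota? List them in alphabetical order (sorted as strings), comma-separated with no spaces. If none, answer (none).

At Gamma: gained [] -> total []
At Zeta: gained ['I534P'] -> total ['I534P']
At Iota: gained ['Y903D', 'G797M', 'A362S'] -> total ['A362S', 'G797M', 'I534P', 'Y903D']

Answer: A362S,G797M,I534P,Y903D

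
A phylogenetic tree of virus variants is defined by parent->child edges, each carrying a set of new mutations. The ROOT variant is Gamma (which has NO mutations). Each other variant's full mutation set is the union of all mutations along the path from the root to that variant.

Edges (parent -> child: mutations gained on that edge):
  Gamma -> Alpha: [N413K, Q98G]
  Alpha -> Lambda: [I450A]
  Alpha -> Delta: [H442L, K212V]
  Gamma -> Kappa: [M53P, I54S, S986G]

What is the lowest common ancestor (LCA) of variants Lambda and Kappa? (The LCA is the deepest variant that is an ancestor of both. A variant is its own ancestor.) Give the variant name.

Answer: Gamma

Derivation:
Path from root to Lambda: Gamma -> Alpha -> Lambda
  ancestors of Lambda: {Gamma, Alpha, Lambda}
Path from root to Kappa: Gamma -> Kappa
  ancestors of Kappa: {Gamma, Kappa}
Common ancestors: {Gamma}
Walk up from Kappa: Kappa (not in ancestors of Lambda), Gamma (in ancestors of Lambda)
Deepest common ancestor (LCA) = Gamma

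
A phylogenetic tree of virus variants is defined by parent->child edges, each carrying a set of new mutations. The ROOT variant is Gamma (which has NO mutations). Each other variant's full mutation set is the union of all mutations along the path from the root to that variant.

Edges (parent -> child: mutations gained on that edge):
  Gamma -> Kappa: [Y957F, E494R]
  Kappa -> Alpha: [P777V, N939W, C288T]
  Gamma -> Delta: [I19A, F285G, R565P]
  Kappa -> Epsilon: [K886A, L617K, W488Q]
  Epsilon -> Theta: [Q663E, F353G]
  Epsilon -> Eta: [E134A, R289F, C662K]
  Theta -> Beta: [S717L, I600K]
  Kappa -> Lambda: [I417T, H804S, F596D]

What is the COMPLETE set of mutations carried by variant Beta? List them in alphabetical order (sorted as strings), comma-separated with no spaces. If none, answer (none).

Answer: E494R,F353G,I600K,K886A,L617K,Q663E,S717L,W488Q,Y957F

Derivation:
At Gamma: gained [] -> total []
At Kappa: gained ['Y957F', 'E494R'] -> total ['E494R', 'Y957F']
At Epsilon: gained ['K886A', 'L617K', 'W488Q'] -> total ['E494R', 'K886A', 'L617K', 'W488Q', 'Y957F']
At Theta: gained ['Q663E', 'F353G'] -> total ['E494R', 'F353G', 'K886A', 'L617K', 'Q663E', 'W488Q', 'Y957F']
At Beta: gained ['S717L', 'I600K'] -> total ['E494R', 'F353G', 'I600K', 'K886A', 'L617K', 'Q663E', 'S717L', 'W488Q', 'Y957F']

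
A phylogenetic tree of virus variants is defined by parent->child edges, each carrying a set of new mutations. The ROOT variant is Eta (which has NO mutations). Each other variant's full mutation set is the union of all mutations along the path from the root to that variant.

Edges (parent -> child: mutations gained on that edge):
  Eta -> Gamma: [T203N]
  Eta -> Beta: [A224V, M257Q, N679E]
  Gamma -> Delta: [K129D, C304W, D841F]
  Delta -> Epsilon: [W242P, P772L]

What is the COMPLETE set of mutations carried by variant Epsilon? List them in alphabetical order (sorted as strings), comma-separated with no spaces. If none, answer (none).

Answer: C304W,D841F,K129D,P772L,T203N,W242P

Derivation:
At Eta: gained [] -> total []
At Gamma: gained ['T203N'] -> total ['T203N']
At Delta: gained ['K129D', 'C304W', 'D841F'] -> total ['C304W', 'D841F', 'K129D', 'T203N']
At Epsilon: gained ['W242P', 'P772L'] -> total ['C304W', 'D841F', 'K129D', 'P772L', 'T203N', 'W242P']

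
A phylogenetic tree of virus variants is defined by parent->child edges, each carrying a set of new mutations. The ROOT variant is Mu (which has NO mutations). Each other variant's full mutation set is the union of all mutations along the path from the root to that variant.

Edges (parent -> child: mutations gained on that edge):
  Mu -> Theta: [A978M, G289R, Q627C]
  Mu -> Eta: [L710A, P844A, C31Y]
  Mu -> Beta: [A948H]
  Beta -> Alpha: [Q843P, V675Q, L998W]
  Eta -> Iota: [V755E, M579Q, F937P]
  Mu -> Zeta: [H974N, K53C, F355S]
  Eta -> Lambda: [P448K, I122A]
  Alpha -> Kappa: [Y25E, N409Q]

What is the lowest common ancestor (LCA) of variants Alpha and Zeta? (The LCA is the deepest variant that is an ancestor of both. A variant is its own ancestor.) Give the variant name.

Answer: Mu

Derivation:
Path from root to Alpha: Mu -> Beta -> Alpha
  ancestors of Alpha: {Mu, Beta, Alpha}
Path from root to Zeta: Mu -> Zeta
  ancestors of Zeta: {Mu, Zeta}
Common ancestors: {Mu}
Walk up from Zeta: Zeta (not in ancestors of Alpha), Mu (in ancestors of Alpha)
Deepest common ancestor (LCA) = Mu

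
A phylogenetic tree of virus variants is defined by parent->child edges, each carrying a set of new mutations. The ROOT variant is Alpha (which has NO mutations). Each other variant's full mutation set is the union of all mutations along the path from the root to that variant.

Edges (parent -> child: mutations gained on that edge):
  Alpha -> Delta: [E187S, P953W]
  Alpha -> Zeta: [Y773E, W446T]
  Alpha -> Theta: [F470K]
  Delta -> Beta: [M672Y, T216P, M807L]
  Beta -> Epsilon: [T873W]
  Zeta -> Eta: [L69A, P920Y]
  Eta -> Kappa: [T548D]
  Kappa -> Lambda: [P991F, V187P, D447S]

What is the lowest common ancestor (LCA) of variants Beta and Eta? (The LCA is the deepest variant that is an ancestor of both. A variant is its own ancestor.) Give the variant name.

Path from root to Beta: Alpha -> Delta -> Beta
  ancestors of Beta: {Alpha, Delta, Beta}
Path from root to Eta: Alpha -> Zeta -> Eta
  ancestors of Eta: {Alpha, Zeta, Eta}
Common ancestors: {Alpha}
Walk up from Eta: Eta (not in ancestors of Beta), Zeta (not in ancestors of Beta), Alpha (in ancestors of Beta)
Deepest common ancestor (LCA) = Alpha

Answer: Alpha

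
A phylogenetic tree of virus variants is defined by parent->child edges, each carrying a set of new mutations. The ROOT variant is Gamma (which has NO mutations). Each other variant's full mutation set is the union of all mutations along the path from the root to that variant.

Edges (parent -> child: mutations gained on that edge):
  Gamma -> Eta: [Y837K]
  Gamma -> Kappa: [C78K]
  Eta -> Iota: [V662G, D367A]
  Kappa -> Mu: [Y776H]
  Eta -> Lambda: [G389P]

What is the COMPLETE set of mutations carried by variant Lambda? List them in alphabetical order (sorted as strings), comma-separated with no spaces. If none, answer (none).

Answer: G389P,Y837K

Derivation:
At Gamma: gained [] -> total []
At Eta: gained ['Y837K'] -> total ['Y837K']
At Lambda: gained ['G389P'] -> total ['G389P', 'Y837K']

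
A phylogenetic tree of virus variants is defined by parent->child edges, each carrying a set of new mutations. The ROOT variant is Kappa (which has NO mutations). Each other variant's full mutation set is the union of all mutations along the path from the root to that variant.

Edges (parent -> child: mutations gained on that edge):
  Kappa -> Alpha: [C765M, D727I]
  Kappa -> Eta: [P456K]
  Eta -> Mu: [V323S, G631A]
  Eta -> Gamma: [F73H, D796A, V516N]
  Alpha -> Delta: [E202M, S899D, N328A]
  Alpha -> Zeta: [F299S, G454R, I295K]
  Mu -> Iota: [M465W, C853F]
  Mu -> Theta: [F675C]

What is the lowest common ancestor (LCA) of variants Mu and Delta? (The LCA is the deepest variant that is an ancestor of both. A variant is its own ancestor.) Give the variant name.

Path from root to Mu: Kappa -> Eta -> Mu
  ancestors of Mu: {Kappa, Eta, Mu}
Path from root to Delta: Kappa -> Alpha -> Delta
  ancestors of Delta: {Kappa, Alpha, Delta}
Common ancestors: {Kappa}
Walk up from Delta: Delta (not in ancestors of Mu), Alpha (not in ancestors of Mu), Kappa (in ancestors of Mu)
Deepest common ancestor (LCA) = Kappa

Answer: Kappa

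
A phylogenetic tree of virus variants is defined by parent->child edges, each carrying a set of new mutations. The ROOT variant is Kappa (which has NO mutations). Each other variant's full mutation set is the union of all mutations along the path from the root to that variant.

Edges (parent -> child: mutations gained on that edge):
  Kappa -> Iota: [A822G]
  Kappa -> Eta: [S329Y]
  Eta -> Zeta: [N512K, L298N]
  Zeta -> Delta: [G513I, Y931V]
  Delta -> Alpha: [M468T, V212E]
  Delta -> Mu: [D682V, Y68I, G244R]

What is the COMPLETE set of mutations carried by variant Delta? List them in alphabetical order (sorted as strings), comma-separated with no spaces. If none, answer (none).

At Kappa: gained [] -> total []
At Eta: gained ['S329Y'] -> total ['S329Y']
At Zeta: gained ['N512K', 'L298N'] -> total ['L298N', 'N512K', 'S329Y']
At Delta: gained ['G513I', 'Y931V'] -> total ['G513I', 'L298N', 'N512K', 'S329Y', 'Y931V']

Answer: G513I,L298N,N512K,S329Y,Y931V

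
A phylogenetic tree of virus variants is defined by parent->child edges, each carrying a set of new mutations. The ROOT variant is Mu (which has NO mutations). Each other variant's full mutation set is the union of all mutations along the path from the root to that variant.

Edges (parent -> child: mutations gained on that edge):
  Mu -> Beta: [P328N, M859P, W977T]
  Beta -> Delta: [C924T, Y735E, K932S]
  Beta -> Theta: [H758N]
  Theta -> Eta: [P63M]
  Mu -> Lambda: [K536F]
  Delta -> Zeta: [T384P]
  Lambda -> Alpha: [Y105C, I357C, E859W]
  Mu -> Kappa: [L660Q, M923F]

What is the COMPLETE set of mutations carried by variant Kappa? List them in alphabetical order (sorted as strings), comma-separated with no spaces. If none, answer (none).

Answer: L660Q,M923F

Derivation:
At Mu: gained [] -> total []
At Kappa: gained ['L660Q', 'M923F'] -> total ['L660Q', 'M923F']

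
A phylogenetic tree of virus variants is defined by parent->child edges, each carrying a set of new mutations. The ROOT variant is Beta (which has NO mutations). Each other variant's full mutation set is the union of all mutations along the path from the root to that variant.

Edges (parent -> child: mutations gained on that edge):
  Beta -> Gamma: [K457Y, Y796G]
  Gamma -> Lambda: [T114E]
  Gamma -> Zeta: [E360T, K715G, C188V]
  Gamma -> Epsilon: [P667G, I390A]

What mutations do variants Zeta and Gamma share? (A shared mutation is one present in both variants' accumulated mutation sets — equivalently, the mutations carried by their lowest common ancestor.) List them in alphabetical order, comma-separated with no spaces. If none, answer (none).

Accumulating mutations along path to Zeta:
  At Beta: gained [] -> total []
  At Gamma: gained ['K457Y', 'Y796G'] -> total ['K457Y', 'Y796G']
  At Zeta: gained ['E360T', 'K715G', 'C188V'] -> total ['C188V', 'E360T', 'K457Y', 'K715G', 'Y796G']
Mutations(Zeta) = ['C188V', 'E360T', 'K457Y', 'K715G', 'Y796G']
Accumulating mutations along path to Gamma:
  At Beta: gained [] -> total []
  At Gamma: gained ['K457Y', 'Y796G'] -> total ['K457Y', 'Y796G']
Mutations(Gamma) = ['K457Y', 'Y796G']
Intersection: ['C188V', 'E360T', 'K457Y', 'K715G', 'Y796G'] ∩ ['K457Y', 'Y796G'] = ['K457Y', 'Y796G']

Answer: K457Y,Y796G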